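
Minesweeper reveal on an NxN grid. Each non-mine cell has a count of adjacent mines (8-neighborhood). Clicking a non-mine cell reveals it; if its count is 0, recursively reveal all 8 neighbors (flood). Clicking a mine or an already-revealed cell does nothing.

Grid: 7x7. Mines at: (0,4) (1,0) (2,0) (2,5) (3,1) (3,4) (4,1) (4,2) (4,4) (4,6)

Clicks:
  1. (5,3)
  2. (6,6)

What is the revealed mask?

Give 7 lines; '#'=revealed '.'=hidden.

Click 1 (5,3) count=2: revealed 1 new [(5,3)] -> total=1
Click 2 (6,6) count=0: revealed 13 new [(5,0) (5,1) (5,2) (5,4) (5,5) (5,6) (6,0) (6,1) (6,2) (6,3) (6,4) (6,5) (6,6)] -> total=14

Answer: .......
.......
.......
.......
.......
#######
#######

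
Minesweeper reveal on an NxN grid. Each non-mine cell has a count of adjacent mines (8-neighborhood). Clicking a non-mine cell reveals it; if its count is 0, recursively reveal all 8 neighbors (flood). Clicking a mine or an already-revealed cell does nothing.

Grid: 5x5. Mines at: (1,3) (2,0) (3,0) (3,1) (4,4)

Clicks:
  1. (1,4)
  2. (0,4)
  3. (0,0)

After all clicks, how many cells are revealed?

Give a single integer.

Click 1 (1,4) count=1: revealed 1 new [(1,4)] -> total=1
Click 2 (0,4) count=1: revealed 1 new [(0,4)] -> total=2
Click 3 (0,0) count=0: revealed 6 new [(0,0) (0,1) (0,2) (1,0) (1,1) (1,2)] -> total=8

Answer: 8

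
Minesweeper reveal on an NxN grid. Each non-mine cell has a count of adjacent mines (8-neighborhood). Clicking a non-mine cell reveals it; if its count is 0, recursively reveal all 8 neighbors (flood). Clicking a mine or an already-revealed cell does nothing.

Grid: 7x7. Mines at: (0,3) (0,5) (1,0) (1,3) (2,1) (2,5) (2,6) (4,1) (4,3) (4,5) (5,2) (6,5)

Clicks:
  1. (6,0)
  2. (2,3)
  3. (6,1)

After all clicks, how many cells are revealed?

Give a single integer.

Click 1 (6,0) count=0: revealed 4 new [(5,0) (5,1) (6,0) (6,1)] -> total=4
Click 2 (2,3) count=1: revealed 1 new [(2,3)] -> total=5
Click 3 (6,1) count=1: revealed 0 new [(none)] -> total=5

Answer: 5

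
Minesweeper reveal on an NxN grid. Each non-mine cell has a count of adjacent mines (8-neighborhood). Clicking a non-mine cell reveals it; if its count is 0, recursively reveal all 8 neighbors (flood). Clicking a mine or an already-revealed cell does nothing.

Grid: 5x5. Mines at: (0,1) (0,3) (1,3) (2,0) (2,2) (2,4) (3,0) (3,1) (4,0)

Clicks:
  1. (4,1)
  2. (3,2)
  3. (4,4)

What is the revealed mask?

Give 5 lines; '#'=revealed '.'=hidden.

Answer: .....
.....
.....
..###
.####

Derivation:
Click 1 (4,1) count=3: revealed 1 new [(4,1)] -> total=1
Click 2 (3,2) count=2: revealed 1 new [(3,2)] -> total=2
Click 3 (4,4) count=0: revealed 5 new [(3,3) (3,4) (4,2) (4,3) (4,4)] -> total=7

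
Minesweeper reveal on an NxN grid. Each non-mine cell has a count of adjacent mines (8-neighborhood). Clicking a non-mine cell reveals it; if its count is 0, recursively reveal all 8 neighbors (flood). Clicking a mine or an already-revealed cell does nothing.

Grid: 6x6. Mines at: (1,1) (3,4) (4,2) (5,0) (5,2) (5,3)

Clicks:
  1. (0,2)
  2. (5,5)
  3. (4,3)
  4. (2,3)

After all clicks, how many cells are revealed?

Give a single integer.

Answer: 7

Derivation:
Click 1 (0,2) count=1: revealed 1 new [(0,2)] -> total=1
Click 2 (5,5) count=0: revealed 4 new [(4,4) (4,5) (5,4) (5,5)] -> total=5
Click 3 (4,3) count=4: revealed 1 new [(4,3)] -> total=6
Click 4 (2,3) count=1: revealed 1 new [(2,3)] -> total=7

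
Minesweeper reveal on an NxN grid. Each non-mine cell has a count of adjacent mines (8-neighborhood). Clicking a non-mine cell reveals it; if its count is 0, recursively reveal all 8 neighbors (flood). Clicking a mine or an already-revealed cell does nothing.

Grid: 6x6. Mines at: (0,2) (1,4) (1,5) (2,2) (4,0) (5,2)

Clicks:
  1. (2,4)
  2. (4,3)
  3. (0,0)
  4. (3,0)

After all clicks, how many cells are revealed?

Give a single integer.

Answer: 10

Derivation:
Click 1 (2,4) count=2: revealed 1 new [(2,4)] -> total=1
Click 2 (4,3) count=1: revealed 1 new [(4,3)] -> total=2
Click 3 (0,0) count=0: revealed 8 new [(0,0) (0,1) (1,0) (1,1) (2,0) (2,1) (3,0) (3,1)] -> total=10
Click 4 (3,0) count=1: revealed 0 new [(none)] -> total=10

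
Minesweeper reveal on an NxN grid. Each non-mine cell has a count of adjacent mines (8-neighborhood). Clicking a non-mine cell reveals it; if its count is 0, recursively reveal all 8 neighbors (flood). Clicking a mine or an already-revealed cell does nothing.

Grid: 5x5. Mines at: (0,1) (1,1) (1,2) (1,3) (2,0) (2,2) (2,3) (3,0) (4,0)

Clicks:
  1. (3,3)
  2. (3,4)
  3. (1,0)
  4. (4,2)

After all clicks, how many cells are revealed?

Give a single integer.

Answer: 9

Derivation:
Click 1 (3,3) count=2: revealed 1 new [(3,3)] -> total=1
Click 2 (3,4) count=1: revealed 1 new [(3,4)] -> total=2
Click 3 (1,0) count=3: revealed 1 new [(1,0)] -> total=3
Click 4 (4,2) count=0: revealed 6 new [(3,1) (3,2) (4,1) (4,2) (4,3) (4,4)] -> total=9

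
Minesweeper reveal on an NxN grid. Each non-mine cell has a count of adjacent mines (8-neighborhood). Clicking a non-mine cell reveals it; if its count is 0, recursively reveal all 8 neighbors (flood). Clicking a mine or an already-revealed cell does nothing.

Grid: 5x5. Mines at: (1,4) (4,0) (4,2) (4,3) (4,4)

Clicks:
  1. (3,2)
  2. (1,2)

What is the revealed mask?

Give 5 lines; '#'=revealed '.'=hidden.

Answer: ####.
####.
####.
####.
.....

Derivation:
Click 1 (3,2) count=2: revealed 1 new [(3,2)] -> total=1
Click 2 (1,2) count=0: revealed 15 new [(0,0) (0,1) (0,2) (0,3) (1,0) (1,1) (1,2) (1,3) (2,0) (2,1) (2,2) (2,3) (3,0) (3,1) (3,3)] -> total=16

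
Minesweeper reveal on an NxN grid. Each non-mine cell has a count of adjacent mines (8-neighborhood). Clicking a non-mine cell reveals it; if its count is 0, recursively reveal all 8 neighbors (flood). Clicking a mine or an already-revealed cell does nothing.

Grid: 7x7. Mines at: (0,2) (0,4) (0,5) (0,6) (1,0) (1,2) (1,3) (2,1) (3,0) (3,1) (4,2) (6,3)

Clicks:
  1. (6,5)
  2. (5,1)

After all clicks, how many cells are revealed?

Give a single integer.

Click 1 (6,5) count=0: revealed 22 new [(1,4) (1,5) (1,6) (2,3) (2,4) (2,5) (2,6) (3,3) (3,4) (3,5) (3,6) (4,3) (4,4) (4,5) (4,6) (5,3) (5,4) (5,5) (5,6) (6,4) (6,5) (6,6)] -> total=22
Click 2 (5,1) count=1: revealed 1 new [(5,1)] -> total=23

Answer: 23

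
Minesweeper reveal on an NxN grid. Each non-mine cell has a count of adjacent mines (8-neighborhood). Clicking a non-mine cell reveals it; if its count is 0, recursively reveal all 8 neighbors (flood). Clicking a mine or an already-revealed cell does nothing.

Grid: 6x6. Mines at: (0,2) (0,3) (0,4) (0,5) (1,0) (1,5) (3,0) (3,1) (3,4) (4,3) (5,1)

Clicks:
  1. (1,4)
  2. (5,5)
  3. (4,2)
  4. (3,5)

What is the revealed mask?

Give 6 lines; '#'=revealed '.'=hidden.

Click 1 (1,4) count=4: revealed 1 new [(1,4)] -> total=1
Click 2 (5,5) count=0: revealed 4 new [(4,4) (4,5) (5,4) (5,5)] -> total=5
Click 3 (4,2) count=3: revealed 1 new [(4,2)] -> total=6
Click 4 (3,5) count=1: revealed 1 new [(3,5)] -> total=7

Answer: ......
....#.
......
.....#
..#.##
....##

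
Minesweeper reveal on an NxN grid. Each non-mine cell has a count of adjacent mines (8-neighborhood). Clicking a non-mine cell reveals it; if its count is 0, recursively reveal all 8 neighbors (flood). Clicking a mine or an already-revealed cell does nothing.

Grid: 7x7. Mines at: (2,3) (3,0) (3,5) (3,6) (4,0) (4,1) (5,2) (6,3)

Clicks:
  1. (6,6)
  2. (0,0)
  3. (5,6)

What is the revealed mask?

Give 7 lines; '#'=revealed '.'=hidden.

Answer: #######
#######
###.###
.......
....###
....###
....###

Derivation:
Click 1 (6,6) count=0: revealed 9 new [(4,4) (4,5) (4,6) (5,4) (5,5) (5,6) (6,4) (6,5) (6,6)] -> total=9
Click 2 (0,0) count=0: revealed 20 new [(0,0) (0,1) (0,2) (0,3) (0,4) (0,5) (0,6) (1,0) (1,1) (1,2) (1,3) (1,4) (1,5) (1,6) (2,0) (2,1) (2,2) (2,4) (2,5) (2,6)] -> total=29
Click 3 (5,6) count=0: revealed 0 new [(none)] -> total=29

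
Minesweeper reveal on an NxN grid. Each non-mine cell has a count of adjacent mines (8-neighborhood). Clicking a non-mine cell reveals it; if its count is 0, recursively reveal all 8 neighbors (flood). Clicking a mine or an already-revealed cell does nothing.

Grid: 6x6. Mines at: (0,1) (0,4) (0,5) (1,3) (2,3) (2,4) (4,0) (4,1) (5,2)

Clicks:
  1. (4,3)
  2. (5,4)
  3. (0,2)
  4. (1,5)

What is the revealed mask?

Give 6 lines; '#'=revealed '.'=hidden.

Click 1 (4,3) count=1: revealed 1 new [(4,3)] -> total=1
Click 2 (5,4) count=0: revealed 8 new [(3,3) (3,4) (3,5) (4,4) (4,5) (5,3) (5,4) (5,5)] -> total=9
Click 3 (0,2) count=2: revealed 1 new [(0,2)] -> total=10
Click 4 (1,5) count=3: revealed 1 new [(1,5)] -> total=11

Answer: ..#...
.....#
......
...###
...###
...###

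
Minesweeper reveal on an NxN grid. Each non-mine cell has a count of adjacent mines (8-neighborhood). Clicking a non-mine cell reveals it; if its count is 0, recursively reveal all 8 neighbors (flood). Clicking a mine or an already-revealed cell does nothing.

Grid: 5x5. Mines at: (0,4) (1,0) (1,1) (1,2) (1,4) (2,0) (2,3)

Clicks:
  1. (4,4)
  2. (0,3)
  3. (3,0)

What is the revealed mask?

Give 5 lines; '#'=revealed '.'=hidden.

Answer: ...#.
.....
.....
#####
#####

Derivation:
Click 1 (4,4) count=0: revealed 10 new [(3,0) (3,1) (3,2) (3,3) (3,4) (4,0) (4,1) (4,2) (4,3) (4,4)] -> total=10
Click 2 (0,3) count=3: revealed 1 new [(0,3)] -> total=11
Click 3 (3,0) count=1: revealed 0 new [(none)] -> total=11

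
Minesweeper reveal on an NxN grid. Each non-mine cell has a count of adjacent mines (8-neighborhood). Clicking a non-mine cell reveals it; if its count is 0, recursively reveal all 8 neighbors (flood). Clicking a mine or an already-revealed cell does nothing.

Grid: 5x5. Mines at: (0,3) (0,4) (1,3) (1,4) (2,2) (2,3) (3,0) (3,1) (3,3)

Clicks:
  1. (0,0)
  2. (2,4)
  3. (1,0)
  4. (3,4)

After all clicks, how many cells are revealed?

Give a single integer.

Click 1 (0,0) count=0: revealed 8 new [(0,0) (0,1) (0,2) (1,0) (1,1) (1,2) (2,0) (2,1)] -> total=8
Click 2 (2,4) count=4: revealed 1 new [(2,4)] -> total=9
Click 3 (1,0) count=0: revealed 0 new [(none)] -> total=9
Click 4 (3,4) count=2: revealed 1 new [(3,4)] -> total=10

Answer: 10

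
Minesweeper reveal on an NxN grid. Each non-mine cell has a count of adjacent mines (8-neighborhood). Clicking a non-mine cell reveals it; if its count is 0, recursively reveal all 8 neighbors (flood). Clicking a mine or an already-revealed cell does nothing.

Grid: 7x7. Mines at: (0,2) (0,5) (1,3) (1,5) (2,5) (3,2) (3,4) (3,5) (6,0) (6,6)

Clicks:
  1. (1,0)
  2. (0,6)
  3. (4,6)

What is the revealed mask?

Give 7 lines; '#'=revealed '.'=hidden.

Click 1 (1,0) count=0: revealed 12 new [(0,0) (0,1) (1,0) (1,1) (2,0) (2,1) (3,0) (3,1) (4,0) (4,1) (5,0) (5,1)] -> total=12
Click 2 (0,6) count=2: revealed 1 new [(0,6)] -> total=13
Click 3 (4,6) count=1: revealed 1 new [(4,6)] -> total=14

Answer: ##....#
##.....
##.....
##.....
##....#
##.....
.......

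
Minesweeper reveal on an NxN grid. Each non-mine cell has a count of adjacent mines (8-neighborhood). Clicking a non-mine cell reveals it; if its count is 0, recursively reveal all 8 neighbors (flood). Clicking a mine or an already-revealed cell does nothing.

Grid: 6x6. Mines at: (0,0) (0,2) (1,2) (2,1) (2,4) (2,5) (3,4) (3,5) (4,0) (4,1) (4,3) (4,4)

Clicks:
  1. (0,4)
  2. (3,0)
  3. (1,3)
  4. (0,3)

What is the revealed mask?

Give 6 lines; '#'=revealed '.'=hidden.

Answer: ...###
...###
......
#.....
......
......

Derivation:
Click 1 (0,4) count=0: revealed 6 new [(0,3) (0,4) (0,5) (1,3) (1,4) (1,5)] -> total=6
Click 2 (3,0) count=3: revealed 1 new [(3,0)] -> total=7
Click 3 (1,3) count=3: revealed 0 new [(none)] -> total=7
Click 4 (0,3) count=2: revealed 0 new [(none)] -> total=7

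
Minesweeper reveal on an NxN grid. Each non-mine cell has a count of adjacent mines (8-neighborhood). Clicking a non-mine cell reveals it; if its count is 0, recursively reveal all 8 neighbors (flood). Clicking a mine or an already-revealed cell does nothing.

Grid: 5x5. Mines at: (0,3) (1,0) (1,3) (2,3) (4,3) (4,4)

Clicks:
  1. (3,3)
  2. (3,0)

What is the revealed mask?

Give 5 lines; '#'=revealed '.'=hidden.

Answer: .....
.....
###..
####.
###..

Derivation:
Click 1 (3,3) count=3: revealed 1 new [(3,3)] -> total=1
Click 2 (3,0) count=0: revealed 9 new [(2,0) (2,1) (2,2) (3,0) (3,1) (3,2) (4,0) (4,1) (4,2)] -> total=10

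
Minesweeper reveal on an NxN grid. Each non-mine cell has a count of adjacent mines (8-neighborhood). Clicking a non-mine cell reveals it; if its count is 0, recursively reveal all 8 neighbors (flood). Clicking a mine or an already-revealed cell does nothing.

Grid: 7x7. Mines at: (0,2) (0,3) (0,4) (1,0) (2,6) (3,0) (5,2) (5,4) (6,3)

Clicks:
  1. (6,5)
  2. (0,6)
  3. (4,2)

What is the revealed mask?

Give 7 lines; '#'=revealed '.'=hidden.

Answer: .....##
.....##
.......
.......
..#....
.......
.....#.

Derivation:
Click 1 (6,5) count=1: revealed 1 new [(6,5)] -> total=1
Click 2 (0,6) count=0: revealed 4 new [(0,5) (0,6) (1,5) (1,6)] -> total=5
Click 3 (4,2) count=1: revealed 1 new [(4,2)] -> total=6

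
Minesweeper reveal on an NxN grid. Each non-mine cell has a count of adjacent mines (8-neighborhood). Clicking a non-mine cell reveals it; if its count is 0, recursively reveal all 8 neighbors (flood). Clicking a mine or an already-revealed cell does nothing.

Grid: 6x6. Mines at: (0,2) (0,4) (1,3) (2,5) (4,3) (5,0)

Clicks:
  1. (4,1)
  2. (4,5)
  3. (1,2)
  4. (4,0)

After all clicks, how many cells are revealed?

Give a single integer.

Answer: 9

Derivation:
Click 1 (4,1) count=1: revealed 1 new [(4,1)] -> total=1
Click 2 (4,5) count=0: revealed 6 new [(3,4) (3,5) (4,4) (4,5) (5,4) (5,5)] -> total=7
Click 3 (1,2) count=2: revealed 1 new [(1,2)] -> total=8
Click 4 (4,0) count=1: revealed 1 new [(4,0)] -> total=9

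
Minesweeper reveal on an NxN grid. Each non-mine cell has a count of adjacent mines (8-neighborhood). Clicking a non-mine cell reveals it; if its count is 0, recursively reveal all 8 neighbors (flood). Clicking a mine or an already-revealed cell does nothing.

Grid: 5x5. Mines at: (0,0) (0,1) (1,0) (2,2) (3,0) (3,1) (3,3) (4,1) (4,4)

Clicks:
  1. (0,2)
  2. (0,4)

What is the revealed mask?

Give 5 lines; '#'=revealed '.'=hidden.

Click 1 (0,2) count=1: revealed 1 new [(0,2)] -> total=1
Click 2 (0,4) count=0: revealed 7 new [(0,3) (0,4) (1,2) (1,3) (1,4) (2,3) (2,4)] -> total=8

Answer: ..###
..###
...##
.....
.....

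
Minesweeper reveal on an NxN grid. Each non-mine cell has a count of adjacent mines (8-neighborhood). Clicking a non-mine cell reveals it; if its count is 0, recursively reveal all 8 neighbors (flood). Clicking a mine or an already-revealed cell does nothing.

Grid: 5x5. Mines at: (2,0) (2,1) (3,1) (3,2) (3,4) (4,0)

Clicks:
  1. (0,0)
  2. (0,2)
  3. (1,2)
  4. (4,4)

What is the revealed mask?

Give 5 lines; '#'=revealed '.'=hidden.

Answer: #####
#####
..###
.....
....#

Derivation:
Click 1 (0,0) count=0: revealed 13 new [(0,0) (0,1) (0,2) (0,3) (0,4) (1,0) (1,1) (1,2) (1,3) (1,4) (2,2) (2,3) (2,4)] -> total=13
Click 2 (0,2) count=0: revealed 0 new [(none)] -> total=13
Click 3 (1,2) count=1: revealed 0 new [(none)] -> total=13
Click 4 (4,4) count=1: revealed 1 new [(4,4)] -> total=14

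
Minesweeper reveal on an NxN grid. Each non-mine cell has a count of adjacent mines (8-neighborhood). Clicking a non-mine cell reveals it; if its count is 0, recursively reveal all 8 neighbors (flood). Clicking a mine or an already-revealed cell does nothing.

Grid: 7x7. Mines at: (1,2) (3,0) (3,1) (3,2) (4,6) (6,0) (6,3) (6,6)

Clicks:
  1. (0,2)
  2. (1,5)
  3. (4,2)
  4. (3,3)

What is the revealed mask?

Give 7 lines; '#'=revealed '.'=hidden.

Click 1 (0,2) count=1: revealed 1 new [(0,2)] -> total=1
Click 2 (1,5) count=0: revealed 22 new [(0,3) (0,4) (0,5) (0,6) (1,3) (1,4) (1,5) (1,6) (2,3) (2,4) (2,5) (2,6) (3,3) (3,4) (3,5) (3,6) (4,3) (4,4) (4,5) (5,3) (5,4) (5,5)] -> total=23
Click 3 (4,2) count=2: revealed 1 new [(4,2)] -> total=24
Click 4 (3,3) count=1: revealed 0 new [(none)] -> total=24

Answer: ..#####
...####
...####
...####
..####.
...###.
.......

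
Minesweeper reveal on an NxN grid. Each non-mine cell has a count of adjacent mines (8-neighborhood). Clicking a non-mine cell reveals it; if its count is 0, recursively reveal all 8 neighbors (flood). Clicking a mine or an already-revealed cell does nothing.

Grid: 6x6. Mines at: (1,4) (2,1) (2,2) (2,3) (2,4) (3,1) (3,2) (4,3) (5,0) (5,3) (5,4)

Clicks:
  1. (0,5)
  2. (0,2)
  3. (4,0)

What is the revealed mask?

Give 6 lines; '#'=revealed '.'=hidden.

Click 1 (0,5) count=1: revealed 1 new [(0,5)] -> total=1
Click 2 (0,2) count=0: revealed 8 new [(0,0) (0,1) (0,2) (0,3) (1,0) (1,1) (1,2) (1,3)] -> total=9
Click 3 (4,0) count=2: revealed 1 new [(4,0)] -> total=10

Answer: ####.#
####..
......
......
#.....
......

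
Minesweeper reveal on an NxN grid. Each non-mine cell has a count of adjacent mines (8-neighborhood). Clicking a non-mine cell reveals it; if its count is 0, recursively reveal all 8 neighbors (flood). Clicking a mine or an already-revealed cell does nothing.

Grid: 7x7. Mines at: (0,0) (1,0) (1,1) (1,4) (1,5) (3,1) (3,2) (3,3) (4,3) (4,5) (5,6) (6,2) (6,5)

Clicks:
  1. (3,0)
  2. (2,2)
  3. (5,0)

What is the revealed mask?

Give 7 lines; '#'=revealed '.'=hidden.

Click 1 (3,0) count=1: revealed 1 new [(3,0)] -> total=1
Click 2 (2,2) count=4: revealed 1 new [(2,2)] -> total=2
Click 3 (5,0) count=0: revealed 6 new [(4,0) (4,1) (5,0) (5,1) (6,0) (6,1)] -> total=8

Answer: .......
.......
..#....
#......
##.....
##.....
##.....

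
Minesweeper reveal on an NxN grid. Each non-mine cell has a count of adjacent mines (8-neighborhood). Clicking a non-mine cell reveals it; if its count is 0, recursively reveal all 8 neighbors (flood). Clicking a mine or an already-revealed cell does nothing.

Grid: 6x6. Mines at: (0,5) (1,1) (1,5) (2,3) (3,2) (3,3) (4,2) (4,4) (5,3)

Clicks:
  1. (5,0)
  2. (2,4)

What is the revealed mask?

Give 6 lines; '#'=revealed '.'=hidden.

Answer: ......
......
##..#.
##....
##....
##....

Derivation:
Click 1 (5,0) count=0: revealed 8 new [(2,0) (2,1) (3,0) (3,1) (4,0) (4,1) (5,0) (5,1)] -> total=8
Click 2 (2,4) count=3: revealed 1 new [(2,4)] -> total=9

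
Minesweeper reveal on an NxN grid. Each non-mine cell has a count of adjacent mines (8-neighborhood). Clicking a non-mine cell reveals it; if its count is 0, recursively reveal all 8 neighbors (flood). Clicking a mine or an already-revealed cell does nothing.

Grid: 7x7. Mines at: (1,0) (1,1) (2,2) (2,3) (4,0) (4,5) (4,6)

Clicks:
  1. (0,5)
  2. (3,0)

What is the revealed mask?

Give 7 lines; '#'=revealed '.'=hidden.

Click 1 (0,5) count=0: revealed 16 new [(0,2) (0,3) (0,4) (0,5) (0,6) (1,2) (1,3) (1,4) (1,5) (1,6) (2,4) (2,5) (2,6) (3,4) (3,5) (3,6)] -> total=16
Click 2 (3,0) count=1: revealed 1 new [(3,0)] -> total=17

Answer: ..#####
..#####
....###
#...###
.......
.......
.......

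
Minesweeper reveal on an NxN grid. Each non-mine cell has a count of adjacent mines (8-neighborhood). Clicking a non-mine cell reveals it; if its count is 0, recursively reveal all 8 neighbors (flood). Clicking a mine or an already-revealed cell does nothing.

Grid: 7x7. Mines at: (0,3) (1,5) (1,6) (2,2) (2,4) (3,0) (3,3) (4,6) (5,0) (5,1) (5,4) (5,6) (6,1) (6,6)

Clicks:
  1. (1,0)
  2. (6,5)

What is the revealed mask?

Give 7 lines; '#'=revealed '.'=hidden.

Click 1 (1,0) count=0: revealed 8 new [(0,0) (0,1) (0,2) (1,0) (1,1) (1,2) (2,0) (2,1)] -> total=8
Click 2 (6,5) count=3: revealed 1 new [(6,5)] -> total=9

Answer: ###....
###....
##.....
.......
.......
.......
.....#.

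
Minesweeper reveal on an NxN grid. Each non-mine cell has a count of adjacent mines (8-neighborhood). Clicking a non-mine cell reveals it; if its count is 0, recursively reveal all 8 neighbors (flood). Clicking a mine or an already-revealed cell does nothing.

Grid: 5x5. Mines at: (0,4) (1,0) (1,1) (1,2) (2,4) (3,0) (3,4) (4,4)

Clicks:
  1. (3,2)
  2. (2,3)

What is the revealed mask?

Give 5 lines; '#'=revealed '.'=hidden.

Answer: .....
.....
.###.
.###.
.###.

Derivation:
Click 1 (3,2) count=0: revealed 9 new [(2,1) (2,2) (2,3) (3,1) (3,2) (3,3) (4,1) (4,2) (4,3)] -> total=9
Click 2 (2,3) count=3: revealed 0 new [(none)] -> total=9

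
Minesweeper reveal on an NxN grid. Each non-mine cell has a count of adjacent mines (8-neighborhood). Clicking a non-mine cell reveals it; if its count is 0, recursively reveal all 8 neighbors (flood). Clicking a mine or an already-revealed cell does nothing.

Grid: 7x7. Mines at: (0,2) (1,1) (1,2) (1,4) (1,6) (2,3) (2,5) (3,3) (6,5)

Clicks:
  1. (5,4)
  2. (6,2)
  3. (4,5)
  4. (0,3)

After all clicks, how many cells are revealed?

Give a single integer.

Click 1 (5,4) count=1: revealed 1 new [(5,4)] -> total=1
Click 2 (6,2) count=0: revealed 20 new [(2,0) (2,1) (2,2) (3,0) (3,1) (3,2) (4,0) (4,1) (4,2) (4,3) (4,4) (5,0) (5,1) (5,2) (5,3) (6,0) (6,1) (6,2) (6,3) (6,4)] -> total=21
Click 3 (4,5) count=0: revealed 7 new [(3,4) (3,5) (3,6) (4,5) (4,6) (5,5) (5,6)] -> total=28
Click 4 (0,3) count=3: revealed 1 new [(0,3)] -> total=29

Answer: 29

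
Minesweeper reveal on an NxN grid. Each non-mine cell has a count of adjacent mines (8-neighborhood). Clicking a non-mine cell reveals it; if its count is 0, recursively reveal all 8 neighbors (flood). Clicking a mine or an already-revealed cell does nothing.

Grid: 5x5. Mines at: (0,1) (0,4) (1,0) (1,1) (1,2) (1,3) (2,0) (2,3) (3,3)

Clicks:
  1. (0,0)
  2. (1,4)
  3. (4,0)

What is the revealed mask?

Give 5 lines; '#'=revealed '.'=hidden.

Answer: #....
....#
.....
###..
###..

Derivation:
Click 1 (0,0) count=3: revealed 1 new [(0,0)] -> total=1
Click 2 (1,4) count=3: revealed 1 new [(1,4)] -> total=2
Click 3 (4,0) count=0: revealed 6 new [(3,0) (3,1) (3,2) (4,0) (4,1) (4,2)] -> total=8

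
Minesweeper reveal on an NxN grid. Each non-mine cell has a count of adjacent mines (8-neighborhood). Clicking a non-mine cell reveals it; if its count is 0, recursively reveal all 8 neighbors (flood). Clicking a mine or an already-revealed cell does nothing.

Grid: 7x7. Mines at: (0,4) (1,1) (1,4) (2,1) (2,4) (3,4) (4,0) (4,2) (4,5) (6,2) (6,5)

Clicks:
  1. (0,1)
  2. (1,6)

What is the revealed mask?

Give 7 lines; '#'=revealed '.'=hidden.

Answer: .#...##
.....##
.....##
.....##
.......
.......
.......

Derivation:
Click 1 (0,1) count=1: revealed 1 new [(0,1)] -> total=1
Click 2 (1,6) count=0: revealed 8 new [(0,5) (0,6) (1,5) (1,6) (2,5) (2,6) (3,5) (3,6)] -> total=9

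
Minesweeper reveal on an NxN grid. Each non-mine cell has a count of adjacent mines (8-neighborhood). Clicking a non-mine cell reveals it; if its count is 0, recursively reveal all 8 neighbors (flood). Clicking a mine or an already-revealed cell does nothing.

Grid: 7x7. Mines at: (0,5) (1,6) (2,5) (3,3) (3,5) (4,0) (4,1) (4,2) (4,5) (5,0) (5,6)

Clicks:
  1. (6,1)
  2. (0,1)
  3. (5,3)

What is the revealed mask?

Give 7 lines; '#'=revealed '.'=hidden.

Click 1 (6,1) count=1: revealed 1 new [(6,1)] -> total=1
Click 2 (0,1) count=0: revealed 18 new [(0,0) (0,1) (0,2) (0,3) (0,4) (1,0) (1,1) (1,2) (1,3) (1,4) (2,0) (2,1) (2,2) (2,3) (2,4) (3,0) (3,1) (3,2)] -> total=19
Click 3 (5,3) count=1: revealed 1 new [(5,3)] -> total=20

Answer: #####..
#####..
#####..
###....
.......
...#...
.#.....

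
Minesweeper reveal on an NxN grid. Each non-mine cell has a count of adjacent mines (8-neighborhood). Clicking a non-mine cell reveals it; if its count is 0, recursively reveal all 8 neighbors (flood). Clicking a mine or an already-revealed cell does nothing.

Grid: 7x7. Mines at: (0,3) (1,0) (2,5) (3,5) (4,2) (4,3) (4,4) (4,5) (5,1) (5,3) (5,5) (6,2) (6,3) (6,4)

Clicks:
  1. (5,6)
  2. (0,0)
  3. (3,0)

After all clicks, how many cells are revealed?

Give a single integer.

Answer: 8

Derivation:
Click 1 (5,6) count=2: revealed 1 new [(5,6)] -> total=1
Click 2 (0,0) count=1: revealed 1 new [(0,0)] -> total=2
Click 3 (3,0) count=0: revealed 6 new [(2,0) (2,1) (3,0) (3,1) (4,0) (4,1)] -> total=8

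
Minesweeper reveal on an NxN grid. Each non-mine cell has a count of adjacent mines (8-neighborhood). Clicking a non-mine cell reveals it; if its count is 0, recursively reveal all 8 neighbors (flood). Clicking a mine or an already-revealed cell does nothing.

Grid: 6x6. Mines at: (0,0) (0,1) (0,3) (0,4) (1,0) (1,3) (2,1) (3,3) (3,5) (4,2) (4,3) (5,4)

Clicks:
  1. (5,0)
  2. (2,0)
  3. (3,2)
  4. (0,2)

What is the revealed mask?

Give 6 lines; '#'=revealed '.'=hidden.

Click 1 (5,0) count=0: revealed 6 new [(3,0) (3,1) (4,0) (4,1) (5,0) (5,1)] -> total=6
Click 2 (2,0) count=2: revealed 1 new [(2,0)] -> total=7
Click 3 (3,2) count=4: revealed 1 new [(3,2)] -> total=8
Click 4 (0,2) count=3: revealed 1 new [(0,2)] -> total=9

Answer: ..#...
......
#.....
###...
##....
##....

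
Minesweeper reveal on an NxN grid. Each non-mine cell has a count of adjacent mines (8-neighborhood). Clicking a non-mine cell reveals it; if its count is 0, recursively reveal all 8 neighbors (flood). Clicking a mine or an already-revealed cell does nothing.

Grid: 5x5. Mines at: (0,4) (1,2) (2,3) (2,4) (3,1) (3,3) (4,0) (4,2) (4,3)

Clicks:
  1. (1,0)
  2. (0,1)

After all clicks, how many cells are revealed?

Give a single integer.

Answer: 6

Derivation:
Click 1 (1,0) count=0: revealed 6 new [(0,0) (0,1) (1,0) (1,1) (2,0) (2,1)] -> total=6
Click 2 (0,1) count=1: revealed 0 new [(none)] -> total=6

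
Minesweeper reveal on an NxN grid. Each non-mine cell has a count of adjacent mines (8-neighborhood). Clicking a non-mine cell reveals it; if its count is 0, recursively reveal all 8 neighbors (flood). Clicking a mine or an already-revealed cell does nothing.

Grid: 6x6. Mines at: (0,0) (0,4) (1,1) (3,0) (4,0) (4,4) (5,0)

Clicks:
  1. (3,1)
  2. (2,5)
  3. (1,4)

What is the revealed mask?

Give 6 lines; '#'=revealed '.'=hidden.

Answer: ......
..####
.#####
.#####
.###..
.###..

Derivation:
Click 1 (3,1) count=2: revealed 1 new [(3,1)] -> total=1
Click 2 (2,5) count=0: revealed 19 new [(1,2) (1,3) (1,4) (1,5) (2,1) (2,2) (2,3) (2,4) (2,5) (3,2) (3,3) (3,4) (3,5) (4,1) (4,2) (4,3) (5,1) (5,2) (5,3)] -> total=20
Click 3 (1,4) count=1: revealed 0 new [(none)] -> total=20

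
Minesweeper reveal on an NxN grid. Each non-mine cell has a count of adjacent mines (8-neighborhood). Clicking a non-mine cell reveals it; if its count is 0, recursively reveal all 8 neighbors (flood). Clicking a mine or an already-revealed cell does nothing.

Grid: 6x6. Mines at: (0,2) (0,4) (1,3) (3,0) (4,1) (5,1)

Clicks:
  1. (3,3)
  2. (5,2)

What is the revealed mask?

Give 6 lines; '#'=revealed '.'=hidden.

Click 1 (3,3) count=0: revealed 18 new [(1,4) (1,5) (2,2) (2,3) (2,4) (2,5) (3,2) (3,3) (3,4) (3,5) (4,2) (4,3) (4,4) (4,5) (5,2) (5,3) (5,4) (5,5)] -> total=18
Click 2 (5,2) count=2: revealed 0 new [(none)] -> total=18

Answer: ......
....##
..####
..####
..####
..####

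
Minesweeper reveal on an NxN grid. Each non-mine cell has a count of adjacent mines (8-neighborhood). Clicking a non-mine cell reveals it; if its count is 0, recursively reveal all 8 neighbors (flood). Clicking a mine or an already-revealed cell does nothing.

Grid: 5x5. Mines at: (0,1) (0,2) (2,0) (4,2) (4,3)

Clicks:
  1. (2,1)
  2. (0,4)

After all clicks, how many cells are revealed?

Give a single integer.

Click 1 (2,1) count=1: revealed 1 new [(2,1)] -> total=1
Click 2 (0,4) count=0: revealed 13 new [(0,3) (0,4) (1,1) (1,2) (1,3) (1,4) (2,2) (2,3) (2,4) (3,1) (3,2) (3,3) (3,4)] -> total=14

Answer: 14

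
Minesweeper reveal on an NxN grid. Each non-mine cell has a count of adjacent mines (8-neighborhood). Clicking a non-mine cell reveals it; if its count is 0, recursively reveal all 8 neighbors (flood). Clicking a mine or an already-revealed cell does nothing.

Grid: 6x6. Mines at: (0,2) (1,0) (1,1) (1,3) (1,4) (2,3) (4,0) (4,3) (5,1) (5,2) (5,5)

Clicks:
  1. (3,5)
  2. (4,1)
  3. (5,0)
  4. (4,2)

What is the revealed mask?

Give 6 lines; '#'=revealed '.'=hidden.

Click 1 (3,5) count=0: revealed 6 new [(2,4) (2,5) (3,4) (3,5) (4,4) (4,5)] -> total=6
Click 2 (4,1) count=3: revealed 1 new [(4,1)] -> total=7
Click 3 (5,0) count=2: revealed 1 new [(5,0)] -> total=8
Click 4 (4,2) count=3: revealed 1 new [(4,2)] -> total=9

Answer: ......
......
....##
....##
.##.##
#.....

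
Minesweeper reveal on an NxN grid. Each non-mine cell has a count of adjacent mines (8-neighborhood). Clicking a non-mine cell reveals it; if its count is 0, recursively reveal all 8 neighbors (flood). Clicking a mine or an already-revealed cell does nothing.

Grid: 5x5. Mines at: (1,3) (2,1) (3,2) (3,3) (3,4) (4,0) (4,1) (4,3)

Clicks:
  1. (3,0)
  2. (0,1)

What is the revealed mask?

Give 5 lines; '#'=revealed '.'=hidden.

Answer: ###..
###..
.....
#....
.....

Derivation:
Click 1 (3,0) count=3: revealed 1 new [(3,0)] -> total=1
Click 2 (0,1) count=0: revealed 6 new [(0,0) (0,1) (0,2) (1,0) (1,1) (1,2)] -> total=7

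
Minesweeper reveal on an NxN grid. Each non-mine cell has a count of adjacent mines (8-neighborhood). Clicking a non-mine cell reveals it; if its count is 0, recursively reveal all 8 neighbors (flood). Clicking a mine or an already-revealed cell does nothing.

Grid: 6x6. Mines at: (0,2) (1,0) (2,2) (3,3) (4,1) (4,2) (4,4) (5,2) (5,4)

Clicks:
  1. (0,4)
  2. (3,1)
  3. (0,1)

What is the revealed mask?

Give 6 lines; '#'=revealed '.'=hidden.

Click 1 (0,4) count=0: revealed 11 new [(0,3) (0,4) (0,5) (1,3) (1,4) (1,5) (2,3) (2,4) (2,5) (3,4) (3,5)] -> total=11
Click 2 (3,1) count=3: revealed 1 new [(3,1)] -> total=12
Click 3 (0,1) count=2: revealed 1 new [(0,1)] -> total=13

Answer: .#.###
...###
...###
.#..##
......
......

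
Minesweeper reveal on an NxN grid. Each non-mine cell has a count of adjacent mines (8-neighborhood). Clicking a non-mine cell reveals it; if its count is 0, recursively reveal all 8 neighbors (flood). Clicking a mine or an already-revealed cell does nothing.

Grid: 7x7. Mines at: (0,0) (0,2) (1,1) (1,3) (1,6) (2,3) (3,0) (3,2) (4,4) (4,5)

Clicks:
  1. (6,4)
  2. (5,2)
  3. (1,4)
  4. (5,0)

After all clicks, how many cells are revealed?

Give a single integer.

Click 1 (6,4) count=0: revealed 18 new [(4,0) (4,1) (4,2) (4,3) (5,0) (5,1) (5,2) (5,3) (5,4) (5,5) (5,6) (6,0) (6,1) (6,2) (6,3) (6,4) (6,5) (6,6)] -> total=18
Click 2 (5,2) count=0: revealed 0 new [(none)] -> total=18
Click 3 (1,4) count=2: revealed 1 new [(1,4)] -> total=19
Click 4 (5,0) count=0: revealed 0 new [(none)] -> total=19

Answer: 19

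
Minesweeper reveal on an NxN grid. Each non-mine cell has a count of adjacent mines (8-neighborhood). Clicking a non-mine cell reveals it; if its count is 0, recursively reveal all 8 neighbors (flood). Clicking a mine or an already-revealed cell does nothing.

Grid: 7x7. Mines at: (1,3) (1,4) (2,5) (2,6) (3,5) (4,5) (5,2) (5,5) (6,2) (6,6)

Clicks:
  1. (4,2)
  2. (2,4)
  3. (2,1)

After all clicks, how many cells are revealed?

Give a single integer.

Answer: 25

Derivation:
Click 1 (4,2) count=1: revealed 1 new [(4,2)] -> total=1
Click 2 (2,4) count=4: revealed 1 new [(2,4)] -> total=2
Click 3 (2,1) count=0: revealed 23 new [(0,0) (0,1) (0,2) (1,0) (1,1) (1,2) (2,0) (2,1) (2,2) (2,3) (3,0) (3,1) (3,2) (3,3) (3,4) (4,0) (4,1) (4,3) (4,4) (5,0) (5,1) (6,0) (6,1)] -> total=25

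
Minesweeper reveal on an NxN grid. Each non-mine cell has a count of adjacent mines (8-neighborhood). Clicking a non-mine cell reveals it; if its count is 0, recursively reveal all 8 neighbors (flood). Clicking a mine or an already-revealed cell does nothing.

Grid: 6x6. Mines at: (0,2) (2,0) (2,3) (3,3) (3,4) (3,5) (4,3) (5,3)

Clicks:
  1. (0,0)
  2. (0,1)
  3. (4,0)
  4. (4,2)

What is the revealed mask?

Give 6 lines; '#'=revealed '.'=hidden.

Click 1 (0,0) count=0: revealed 4 new [(0,0) (0,1) (1,0) (1,1)] -> total=4
Click 2 (0,1) count=1: revealed 0 new [(none)] -> total=4
Click 3 (4,0) count=0: revealed 9 new [(3,0) (3,1) (3,2) (4,0) (4,1) (4,2) (5,0) (5,1) (5,2)] -> total=13
Click 4 (4,2) count=3: revealed 0 new [(none)] -> total=13

Answer: ##....
##....
......
###...
###...
###...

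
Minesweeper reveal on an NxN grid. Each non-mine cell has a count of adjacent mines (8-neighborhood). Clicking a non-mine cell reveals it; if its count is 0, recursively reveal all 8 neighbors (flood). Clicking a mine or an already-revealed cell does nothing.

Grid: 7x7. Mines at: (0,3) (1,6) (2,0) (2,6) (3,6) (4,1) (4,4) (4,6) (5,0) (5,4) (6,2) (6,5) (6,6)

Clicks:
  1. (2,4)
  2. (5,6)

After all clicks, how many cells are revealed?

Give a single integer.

Click 1 (2,4) count=0: revealed 15 new [(1,1) (1,2) (1,3) (1,4) (1,5) (2,1) (2,2) (2,3) (2,4) (2,5) (3,1) (3,2) (3,3) (3,4) (3,5)] -> total=15
Click 2 (5,6) count=3: revealed 1 new [(5,6)] -> total=16

Answer: 16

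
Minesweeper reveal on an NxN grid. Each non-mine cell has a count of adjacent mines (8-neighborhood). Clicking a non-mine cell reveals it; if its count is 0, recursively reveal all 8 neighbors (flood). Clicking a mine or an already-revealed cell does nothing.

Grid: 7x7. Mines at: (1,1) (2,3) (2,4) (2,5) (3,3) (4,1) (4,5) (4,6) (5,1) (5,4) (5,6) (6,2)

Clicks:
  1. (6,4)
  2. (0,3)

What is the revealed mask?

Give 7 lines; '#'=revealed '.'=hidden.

Answer: ..#####
..#####
.......
.......
.......
.......
....#..

Derivation:
Click 1 (6,4) count=1: revealed 1 new [(6,4)] -> total=1
Click 2 (0,3) count=0: revealed 10 new [(0,2) (0,3) (0,4) (0,5) (0,6) (1,2) (1,3) (1,4) (1,5) (1,6)] -> total=11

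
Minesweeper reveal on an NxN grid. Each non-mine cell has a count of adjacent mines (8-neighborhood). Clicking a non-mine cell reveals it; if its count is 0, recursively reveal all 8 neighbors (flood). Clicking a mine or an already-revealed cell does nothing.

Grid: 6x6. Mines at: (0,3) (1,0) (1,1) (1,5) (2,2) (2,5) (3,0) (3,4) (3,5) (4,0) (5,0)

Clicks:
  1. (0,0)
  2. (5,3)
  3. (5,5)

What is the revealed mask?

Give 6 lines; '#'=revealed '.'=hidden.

Answer: #.....
......
......
.###..
.#####
.#####

Derivation:
Click 1 (0,0) count=2: revealed 1 new [(0,0)] -> total=1
Click 2 (5,3) count=0: revealed 13 new [(3,1) (3,2) (3,3) (4,1) (4,2) (4,3) (4,4) (4,5) (5,1) (5,2) (5,3) (5,4) (5,5)] -> total=14
Click 3 (5,5) count=0: revealed 0 new [(none)] -> total=14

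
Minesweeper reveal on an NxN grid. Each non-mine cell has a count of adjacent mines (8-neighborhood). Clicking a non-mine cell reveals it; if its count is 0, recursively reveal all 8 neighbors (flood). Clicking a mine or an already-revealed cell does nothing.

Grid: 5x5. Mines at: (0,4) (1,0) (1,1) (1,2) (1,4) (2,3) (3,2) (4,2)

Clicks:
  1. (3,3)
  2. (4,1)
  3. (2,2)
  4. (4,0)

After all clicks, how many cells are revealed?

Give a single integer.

Answer: 8

Derivation:
Click 1 (3,3) count=3: revealed 1 new [(3,3)] -> total=1
Click 2 (4,1) count=2: revealed 1 new [(4,1)] -> total=2
Click 3 (2,2) count=4: revealed 1 new [(2,2)] -> total=3
Click 4 (4,0) count=0: revealed 5 new [(2,0) (2,1) (3,0) (3,1) (4,0)] -> total=8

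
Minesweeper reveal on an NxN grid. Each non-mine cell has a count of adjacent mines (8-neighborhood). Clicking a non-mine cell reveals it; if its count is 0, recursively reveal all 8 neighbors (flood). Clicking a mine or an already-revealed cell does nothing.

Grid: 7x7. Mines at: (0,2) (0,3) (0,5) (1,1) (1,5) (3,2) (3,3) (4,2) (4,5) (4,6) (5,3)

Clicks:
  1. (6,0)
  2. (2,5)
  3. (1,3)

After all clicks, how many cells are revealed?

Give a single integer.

Answer: 14

Derivation:
Click 1 (6,0) count=0: revealed 12 new [(2,0) (2,1) (3,0) (3,1) (4,0) (4,1) (5,0) (5,1) (5,2) (6,0) (6,1) (6,2)] -> total=12
Click 2 (2,5) count=1: revealed 1 new [(2,5)] -> total=13
Click 3 (1,3) count=2: revealed 1 new [(1,3)] -> total=14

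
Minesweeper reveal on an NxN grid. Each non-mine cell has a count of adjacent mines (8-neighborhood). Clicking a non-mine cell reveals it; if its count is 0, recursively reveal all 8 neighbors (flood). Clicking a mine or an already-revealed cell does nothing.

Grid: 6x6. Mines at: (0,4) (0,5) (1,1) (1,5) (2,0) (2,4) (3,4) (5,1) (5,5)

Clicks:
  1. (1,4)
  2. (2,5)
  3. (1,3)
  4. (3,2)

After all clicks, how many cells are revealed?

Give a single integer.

Click 1 (1,4) count=4: revealed 1 new [(1,4)] -> total=1
Click 2 (2,5) count=3: revealed 1 new [(2,5)] -> total=2
Click 3 (1,3) count=2: revealed 1 new [(1,3)] -> total=3
Click 4 (3,2) count=0: revealed 9 new [(2,1) (2,2) (2,3) (3,1) (3,2) (3,3) (4,1) (4,2) (4,3)] -> total=12

Answer: 12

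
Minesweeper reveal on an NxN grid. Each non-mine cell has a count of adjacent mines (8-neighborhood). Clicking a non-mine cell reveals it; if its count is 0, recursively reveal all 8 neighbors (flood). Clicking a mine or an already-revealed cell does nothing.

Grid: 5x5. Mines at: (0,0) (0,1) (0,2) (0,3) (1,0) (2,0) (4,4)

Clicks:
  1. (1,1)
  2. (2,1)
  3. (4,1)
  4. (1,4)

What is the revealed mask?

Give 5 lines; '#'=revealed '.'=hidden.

Click 1 (1,1) count=5: revealed 1 new [(1,1)] -> total=1
Click 2 (2,1) count=2: revealed 1 new [(2,1)] -> total=2
Click 3 (4,1) count=0: revealed 15 new [(1,2) (1,3) (1,4) (2,2) (2,3) (2,4) (3,0) (3,1) (3,2) (3,3) (3,4) (4,0) (4,1) (4,2) (4,3)] -> total=17
Click 4 (1,4) count=1: revealed 0 new [(none)] -> total=17

Answer: .....
.####
.####
#####
####.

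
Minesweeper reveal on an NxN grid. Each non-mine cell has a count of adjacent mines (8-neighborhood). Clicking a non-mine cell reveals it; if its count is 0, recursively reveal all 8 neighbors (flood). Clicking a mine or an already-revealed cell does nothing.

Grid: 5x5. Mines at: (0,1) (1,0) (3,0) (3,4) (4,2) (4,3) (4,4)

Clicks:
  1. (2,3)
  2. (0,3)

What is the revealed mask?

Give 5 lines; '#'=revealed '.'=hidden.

Answer: ..###
.####
.####
.###.
.....

Derivation:
Click 1 (2,3) count=1: revealed 1 new [(2,3)] -> total=1
Click 2 (0,3) count=0: revealed 13 new [(0,2) (0,3) (0,4) (1,1) (1,2) (1,3) (1,4) (2,1) (2,2) (2,4) (3,1) (3,2) (3,3)] -> total=14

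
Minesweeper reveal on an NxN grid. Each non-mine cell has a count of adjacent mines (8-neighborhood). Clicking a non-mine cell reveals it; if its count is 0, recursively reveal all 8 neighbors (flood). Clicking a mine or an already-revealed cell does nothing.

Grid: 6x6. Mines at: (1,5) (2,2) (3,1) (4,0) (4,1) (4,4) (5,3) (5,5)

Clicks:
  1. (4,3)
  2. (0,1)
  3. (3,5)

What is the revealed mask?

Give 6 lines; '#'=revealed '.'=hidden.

Click 1 (4,3) count=2: revealed 1 new [(4,3)] -> total=1
Click 2 (0,1) count=0: revealed 12 new [(0,0) (0,1) (0,2) (0,3) (0,4) (1,0) (1,1) (1,2) (1,3) (1,4) (2,0) (2,1)] -> total=13
Click 3 (3,5) count=1: revealed 1 new [(3,5)] -> total=14

Answer: #####.
#####.
##....
.....#
...#..
......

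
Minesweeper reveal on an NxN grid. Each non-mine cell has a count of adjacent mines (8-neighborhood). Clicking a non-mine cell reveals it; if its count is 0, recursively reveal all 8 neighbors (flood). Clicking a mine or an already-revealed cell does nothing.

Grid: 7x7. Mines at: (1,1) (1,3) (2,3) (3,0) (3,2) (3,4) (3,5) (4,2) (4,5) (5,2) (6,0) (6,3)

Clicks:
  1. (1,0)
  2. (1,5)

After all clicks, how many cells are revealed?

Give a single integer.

Answer: 10

Derivation:
Click 1 (1,0) count=1: revealed 1 new [(1,0)] -> total=1
Click 2 (1,5) count=0: revealed 9 new [(0,4) (0,5) (0,6) (1,4) (1,5) (1,6) (2,4) (2,5) (2,6)] -> total=10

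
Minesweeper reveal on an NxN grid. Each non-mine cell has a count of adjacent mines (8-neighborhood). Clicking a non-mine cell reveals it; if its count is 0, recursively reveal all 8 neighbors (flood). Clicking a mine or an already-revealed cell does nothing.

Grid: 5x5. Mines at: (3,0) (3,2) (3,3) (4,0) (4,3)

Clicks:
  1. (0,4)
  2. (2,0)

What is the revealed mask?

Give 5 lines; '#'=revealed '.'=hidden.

Answer: #####
#####
#####
.....
.....

Derivation:
Click 1 (0,4) count=0: revealed 15 new [(0,0) (0,1) (0,2) (0,3) (0,4) (1,0) (1,1) (1,2) (1,3) (1,4) (2,0) (2,1) (2,2) (2,3) (2,4)] -> total=15
Click 2 (2,0) count=1: revealed 0 new [(none)] -> total=15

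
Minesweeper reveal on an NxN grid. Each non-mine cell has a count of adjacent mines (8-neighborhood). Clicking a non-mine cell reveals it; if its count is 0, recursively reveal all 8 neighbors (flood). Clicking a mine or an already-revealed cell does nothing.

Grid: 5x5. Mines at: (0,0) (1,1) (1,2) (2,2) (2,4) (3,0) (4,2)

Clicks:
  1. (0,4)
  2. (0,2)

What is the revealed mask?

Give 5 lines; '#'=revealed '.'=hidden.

Click 1 (0,4) count=0: revealed 4 new [(0,3) (0,4) (1,3) (1,4)] -> total=4
Click 2 (0,2) count=2: revealed 1 new [(0,2)] -> total=5

Answer: ..###
...##
.....
.....
.....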